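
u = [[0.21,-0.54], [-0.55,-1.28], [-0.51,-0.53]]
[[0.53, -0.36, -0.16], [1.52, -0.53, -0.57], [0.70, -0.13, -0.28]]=u @ [[-0.25, -0.32, 0.17], [-1.08, 0.55, 0.37]]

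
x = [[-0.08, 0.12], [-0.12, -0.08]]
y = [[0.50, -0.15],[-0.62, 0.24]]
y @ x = [[-0.02, 0.07], [0.02, -0.09]]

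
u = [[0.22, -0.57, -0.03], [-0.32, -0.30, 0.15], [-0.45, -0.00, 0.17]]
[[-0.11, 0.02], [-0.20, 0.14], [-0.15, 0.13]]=u @ [[0.19, -0.39], [0.28, -0.17], [-0.37, -0.26]]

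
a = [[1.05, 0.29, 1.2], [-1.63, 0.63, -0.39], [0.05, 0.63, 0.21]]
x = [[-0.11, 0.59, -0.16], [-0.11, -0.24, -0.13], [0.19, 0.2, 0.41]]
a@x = [[0.08, 0.79, 0.29], [0.04, -1.19, 0.02], [-0.03, -0.08, -0.00]]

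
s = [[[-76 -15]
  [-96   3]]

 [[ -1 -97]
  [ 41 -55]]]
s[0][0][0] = -76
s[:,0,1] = [-15, -97]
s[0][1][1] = 3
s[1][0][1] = -97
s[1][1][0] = 41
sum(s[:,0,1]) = -112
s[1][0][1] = -97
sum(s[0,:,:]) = -184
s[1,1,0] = 41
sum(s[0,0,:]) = -91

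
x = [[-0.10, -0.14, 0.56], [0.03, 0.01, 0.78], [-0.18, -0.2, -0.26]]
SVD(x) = [[0.56, -0.53, -0.64],  [0.78, 0.1, 0.61],  [-0.26, -0.84, 0.47]] @ diag([0.9950659340669606, 0.3200566982087808, 0.0027380268699505285]) @ [[0.01, -0.02, 1.0],[0.65, 0.76, 0.01],[-0.76, 0.65, 0.02]]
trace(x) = -0.35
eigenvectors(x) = [[(-0.76+0j), 0.51+0.31j, (0.51-0.31j)], [0.65+0.00j, (0.66+0j), 0.66-0.00j], [0.02+0.00j, -0.18+0.42j, (-0.18-0.42j)]]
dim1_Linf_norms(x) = [0.56, 0.78, 0.26]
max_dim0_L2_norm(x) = 0.99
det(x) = 0.00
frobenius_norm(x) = 1.05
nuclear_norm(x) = 1.32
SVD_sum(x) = [[0.01, -0.01, 0.56], [0.01, -0.01, 0.78], [-0.00, 0.00, -0.26]] + [[-0.11,-0.13,-0.00],[0.02,0.02,0.0],[-0.18,-0.21,-0.0]] + [[0.00, -0.0, -0.00], [-0.0, 0.00, 0.00], [-0.00, 0.00, 0.0]]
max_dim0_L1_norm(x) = 1.6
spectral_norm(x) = 1.00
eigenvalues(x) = [0j, (-0.18+0.5j), (-0.18-0.5j)]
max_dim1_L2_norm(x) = 0.78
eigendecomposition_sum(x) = [[0.00+0.00j, (-0+0j), (-0+0j)],[(-0-0j), 0.00+0.00j, 0j],[(-0-0j), 0.00+0.00j, 0.00+0.00j]] + [[-0.05+0.11j, (-0.07+0.12j), 0.28+0.21j], [(0.02+0.14j), 0.00+0.16j, (0.39+0.04j)], [-0.09-0.03j, -0.10-0.04j, -0.13+0.23j]] + [[-0.05-0.11j, -0.07-0.12j, (0.28-0.21j)], [(0.02-0.14j), 0.00-0.16j, 0.39-0.04j], [(-0.09+0.03j), (-0.1+0.04j), (-0.13-0.23j)]]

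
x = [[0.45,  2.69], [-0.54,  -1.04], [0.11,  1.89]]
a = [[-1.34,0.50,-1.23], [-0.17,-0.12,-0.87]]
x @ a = [[-1.06, -0.10, -2.89], [0.9, -0.15, 1.57], [-0.47, -0.17, -1.78]]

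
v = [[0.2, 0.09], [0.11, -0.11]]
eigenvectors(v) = [[0.95, -0.26], [0.31, 0.97]]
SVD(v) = [[-0.92,-0.39], [-0.39,0.92]] @ diag([0.23055638974343165, 0.1383609451705027]) @ [[-0.98,-0.18], [0.18,-0.98]]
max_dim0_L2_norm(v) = 0.23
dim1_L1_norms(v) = [0.29, 0.22]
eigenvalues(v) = [0.23, -0.14]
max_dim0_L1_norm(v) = 0.31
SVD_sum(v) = [[0.21, 0.04], [0.09, 0.02]] + [[-0.01,0.05], [0.02,-0.13]]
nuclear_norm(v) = 0.37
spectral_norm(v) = 0.23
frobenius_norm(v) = 0.27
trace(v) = 0.09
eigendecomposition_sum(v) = [[0.21, 0.06], [0.07, 0.02]] + [[-0.01, 0.03], [0.04, -0.13]]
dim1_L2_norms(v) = [0.22, 0.16]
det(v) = -0.03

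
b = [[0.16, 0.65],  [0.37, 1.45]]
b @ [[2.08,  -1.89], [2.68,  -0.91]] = [[2.07,-0.89], [4.66,-2.02]]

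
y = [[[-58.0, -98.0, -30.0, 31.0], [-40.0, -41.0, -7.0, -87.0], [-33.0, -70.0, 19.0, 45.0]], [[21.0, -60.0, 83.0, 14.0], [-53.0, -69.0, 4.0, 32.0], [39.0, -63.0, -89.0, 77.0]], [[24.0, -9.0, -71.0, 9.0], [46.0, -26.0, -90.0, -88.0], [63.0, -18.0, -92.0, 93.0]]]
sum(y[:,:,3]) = 126.0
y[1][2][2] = -89.0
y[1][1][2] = 4.0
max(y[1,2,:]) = 77.0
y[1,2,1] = -63.0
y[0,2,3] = 45.0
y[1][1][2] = 4.0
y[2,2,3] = 93.0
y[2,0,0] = 24.0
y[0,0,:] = [-58.0, -98.0, -30.0, 31.0]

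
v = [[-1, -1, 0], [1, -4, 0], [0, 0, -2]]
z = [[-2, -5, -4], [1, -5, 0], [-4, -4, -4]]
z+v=[[-3, -6, -4], [2, -9, 0], [-4, -4, -6]]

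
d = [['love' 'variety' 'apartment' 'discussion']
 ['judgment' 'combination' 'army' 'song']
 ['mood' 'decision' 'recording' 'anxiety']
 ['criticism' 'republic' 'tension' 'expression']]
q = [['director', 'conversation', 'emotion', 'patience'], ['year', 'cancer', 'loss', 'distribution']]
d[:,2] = ['apartment', 'army', 'recording', 'tension']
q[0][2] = 'emotion'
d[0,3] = 'discussion'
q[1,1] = 'cancer'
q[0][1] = 'conversation'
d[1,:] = ['judgment', 'combination', 'army', 'song']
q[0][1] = 'conversation'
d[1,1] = 'combination'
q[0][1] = 'conversation'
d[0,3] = 'discussion'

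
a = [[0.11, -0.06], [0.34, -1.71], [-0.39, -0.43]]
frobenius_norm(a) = 1.84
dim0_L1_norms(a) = [0.84, 2.2]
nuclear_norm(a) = 2.25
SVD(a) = [[-0.04,0.21], [-0.98,0.19], [-0.21,-0.96]] @ diag([1.7814724510070172, 0.4677134874076763]) @ [[-0.14, 0.99],[0.99, 0.14]]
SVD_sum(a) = [[0.01,-0.07], [0.25,-1.72], [0.05,-0.37]] + [[0.1, 0.01], [0.09, 0.01], [-0.44, -0.06]]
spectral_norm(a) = 1.78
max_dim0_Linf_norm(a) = 1.71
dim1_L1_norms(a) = [0.17, 2.05, 0.82]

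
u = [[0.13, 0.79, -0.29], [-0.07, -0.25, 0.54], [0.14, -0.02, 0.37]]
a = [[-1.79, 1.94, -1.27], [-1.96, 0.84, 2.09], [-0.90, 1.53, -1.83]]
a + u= [[-1.66,2.73,-1.56],[-2.03,0.59,2.63],[-0.76,1.51,-1.46]]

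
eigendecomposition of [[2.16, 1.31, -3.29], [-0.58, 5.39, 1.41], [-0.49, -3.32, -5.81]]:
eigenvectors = [[-0.40, -0.89, -0.82], [0.1, -0.42, -0.53], [-0.91, 0.2, 0.22]]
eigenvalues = [-5.68, 3.51, 3.9]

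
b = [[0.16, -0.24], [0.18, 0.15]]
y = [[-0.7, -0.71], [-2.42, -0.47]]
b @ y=[[0.47, -0.00],[-0.49, -0.20]]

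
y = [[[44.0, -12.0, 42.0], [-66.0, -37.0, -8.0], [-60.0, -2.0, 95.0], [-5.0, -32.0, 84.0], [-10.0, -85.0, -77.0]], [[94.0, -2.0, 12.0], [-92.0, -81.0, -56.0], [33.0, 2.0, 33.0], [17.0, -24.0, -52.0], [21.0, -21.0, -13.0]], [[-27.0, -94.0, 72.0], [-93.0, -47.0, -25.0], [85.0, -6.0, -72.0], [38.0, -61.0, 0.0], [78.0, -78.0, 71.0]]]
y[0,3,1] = -32.0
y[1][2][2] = 33.0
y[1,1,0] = -92.0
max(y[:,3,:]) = 84.0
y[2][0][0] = -27.0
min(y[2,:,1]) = -94.0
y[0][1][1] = -37.0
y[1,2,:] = [33.0, 2.0, 33.0]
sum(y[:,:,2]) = 106.0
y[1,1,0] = -92.0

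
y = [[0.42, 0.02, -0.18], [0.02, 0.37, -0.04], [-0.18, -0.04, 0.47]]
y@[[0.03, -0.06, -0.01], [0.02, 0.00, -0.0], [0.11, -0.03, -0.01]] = [[-0.01, -0.02, -0.0], [0.0, 0.0, 0.00], [0.05, -0.0, -0.00]]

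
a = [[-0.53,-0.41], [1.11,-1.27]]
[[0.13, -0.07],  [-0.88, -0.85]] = a@ [[-0.47, -0.23],[0.28, 0.47]]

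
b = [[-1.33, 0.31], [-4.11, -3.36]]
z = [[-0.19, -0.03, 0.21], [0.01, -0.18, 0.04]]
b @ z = [[0.26,-0.02,-0.27], [0.75,0.73,-1.0]]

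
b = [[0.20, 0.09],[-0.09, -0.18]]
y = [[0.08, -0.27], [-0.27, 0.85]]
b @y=[[-0.01,  0.02], [0.04,  -0.13]]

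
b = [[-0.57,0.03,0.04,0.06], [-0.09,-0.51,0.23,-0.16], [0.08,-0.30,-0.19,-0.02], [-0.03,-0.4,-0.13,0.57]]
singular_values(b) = [0.77, 0.59, 0.56, 0.22]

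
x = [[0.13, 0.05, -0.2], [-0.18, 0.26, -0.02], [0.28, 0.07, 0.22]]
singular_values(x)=[0.39, 0.28, 0.24]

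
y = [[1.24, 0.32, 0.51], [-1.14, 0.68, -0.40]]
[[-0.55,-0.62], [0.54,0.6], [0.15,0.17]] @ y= [[0.02, -0.6, -0.03], [-0.01, 0.58, 0.04], [-0.01, 0.16, 0.01]]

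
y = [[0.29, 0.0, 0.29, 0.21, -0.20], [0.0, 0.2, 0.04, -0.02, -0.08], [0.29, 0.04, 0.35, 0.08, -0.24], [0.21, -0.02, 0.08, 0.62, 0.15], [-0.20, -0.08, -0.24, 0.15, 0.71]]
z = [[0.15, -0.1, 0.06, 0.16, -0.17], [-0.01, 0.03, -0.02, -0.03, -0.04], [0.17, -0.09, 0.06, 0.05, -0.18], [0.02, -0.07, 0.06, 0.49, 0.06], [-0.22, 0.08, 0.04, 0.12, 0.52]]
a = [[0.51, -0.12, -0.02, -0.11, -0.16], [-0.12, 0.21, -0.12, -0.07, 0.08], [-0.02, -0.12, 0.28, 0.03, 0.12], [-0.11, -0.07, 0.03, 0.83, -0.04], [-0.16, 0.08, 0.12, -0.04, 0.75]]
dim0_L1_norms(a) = [0.92, 0.6, 0.57, 1.08, 1.15]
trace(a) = 2.58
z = y @ a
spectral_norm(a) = 0.88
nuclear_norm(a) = 2.58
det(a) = 0.01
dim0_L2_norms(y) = [0.5, 0.22, 0.52, 0.68, 0.79]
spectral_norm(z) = 0.67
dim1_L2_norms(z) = [0.3, 0.06, 0.27, 0.5, 0.58]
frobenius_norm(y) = 1.29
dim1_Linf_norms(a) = [0.51, 0.21, 0.28, 0.83, 0.75]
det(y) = 0.00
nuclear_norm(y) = 2.17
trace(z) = 1.25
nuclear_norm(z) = 1.35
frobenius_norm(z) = 0.87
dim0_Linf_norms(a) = [0.51, 0.21, 0.28, 0.83, 0.75]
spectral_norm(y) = 0.99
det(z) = -0.00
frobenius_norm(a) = 1.35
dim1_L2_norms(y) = [0.5, 0.22, 0.52, 0.68, 0.79]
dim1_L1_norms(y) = [0.99, 0.34, 1.0, 1.08, 1.38]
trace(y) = 2.17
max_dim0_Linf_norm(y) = 0.71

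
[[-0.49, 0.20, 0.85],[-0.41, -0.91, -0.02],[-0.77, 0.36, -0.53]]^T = [[-0.49, -0.41, -0.77],[0.2, -0.91, 0.36],[0.85, -0.02, -0.53]]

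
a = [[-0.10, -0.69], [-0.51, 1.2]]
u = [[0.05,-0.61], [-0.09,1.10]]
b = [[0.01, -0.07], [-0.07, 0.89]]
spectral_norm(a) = 1.44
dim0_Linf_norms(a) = [0.51, 1.2]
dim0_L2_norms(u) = [0.1, 1.26]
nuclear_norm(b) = 0.90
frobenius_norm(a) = 1.48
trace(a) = 1.10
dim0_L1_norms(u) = [0.14, 1.71]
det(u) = 0.00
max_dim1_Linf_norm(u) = 1.1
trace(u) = 1.15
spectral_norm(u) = 1.26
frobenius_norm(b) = 0.90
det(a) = -0.47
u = a @ b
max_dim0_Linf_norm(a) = 1.2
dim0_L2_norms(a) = [0.52, 1.38]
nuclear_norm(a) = 1.77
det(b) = 0.00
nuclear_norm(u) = 1.26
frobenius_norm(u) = 1.26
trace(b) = 0.90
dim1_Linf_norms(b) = [0.07, 0.89]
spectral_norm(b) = 0.90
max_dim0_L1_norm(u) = 1.71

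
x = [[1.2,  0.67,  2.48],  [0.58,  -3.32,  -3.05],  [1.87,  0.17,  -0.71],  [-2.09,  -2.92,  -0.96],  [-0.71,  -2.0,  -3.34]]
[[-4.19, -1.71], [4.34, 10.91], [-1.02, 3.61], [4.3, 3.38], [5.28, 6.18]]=x @ [[-0.93, 1.75], [-0.44, -2.09], [-1.12, -0.97]]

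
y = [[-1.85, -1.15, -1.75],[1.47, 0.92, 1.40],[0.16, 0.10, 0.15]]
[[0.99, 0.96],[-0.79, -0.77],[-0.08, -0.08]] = y@ [[0.22,  -0.63], [-0.45,  -0.51], [-0.50,  0.45]]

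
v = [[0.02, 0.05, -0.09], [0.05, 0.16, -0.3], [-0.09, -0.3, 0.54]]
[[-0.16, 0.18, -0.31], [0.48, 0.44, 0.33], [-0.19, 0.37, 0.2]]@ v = [[0.03,  0.11,  -0.21], [0.0,  -0.0,  0.0], [-0.00,  -0.01,  0.01]]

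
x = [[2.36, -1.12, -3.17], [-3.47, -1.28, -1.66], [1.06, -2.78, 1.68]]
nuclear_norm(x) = 11.53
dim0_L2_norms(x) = [4.33, 3.26, 3.95]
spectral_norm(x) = 4.35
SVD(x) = [[-0.59, -0.8, 0.06], [0.74, -0.51, 0.44], [-0.32, 0.3, 0.90]] @ diag([4.3468959374847405, 3.9765627024727563, 3.2052526861358723]) @ [[-0.99, 0.14, 0.03],[0.05, 0.18, 0.98],[-0.13, -0.97, 0.18]]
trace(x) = 2.76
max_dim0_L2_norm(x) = 4.33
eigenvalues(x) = [(3.14+2.43j), (3.14-2.43j), (-3.52+0j)]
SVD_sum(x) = [[2.55, -0.36, -0.06], [-3.18, 0.45, 0.08], [1.38, -0.2, -0.04]] + [[-0.16, -0.57, -3.14], [-0.1, -0.36, -2.00], [0.06, 0.22, 1.19]] + [[-0.03, -0.19, 0.04], [-0.19, -1.37, 0.26], [-0.38, -2.8, 0.53]]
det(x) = -55.41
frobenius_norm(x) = 6.71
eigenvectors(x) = [[-0.63+0.00j, -0.63-0.00j, (0.37+0j)], [0.27-0.38j, (0.27+0.38j), (0.85+0j)], [(0.06+0.62j), 0.06-0.62j, (0.38+0j)]]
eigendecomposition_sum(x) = [[(1.43+0.95j),(-0.05-0.88j),(-1.27+1.07j)],[(-1.16+0.45j),0.55+0.34j,(-0.1-1.21j)],[(0.78-1.49j),(-0.86+0.13j),(1.16+1.14j)]] + [[(1.43-0.95j), (-0.05+0.88j), (-1.27-1.07j)], [-1.16-0.45j, 0.55-0.34j, (-0.1+1.21j)], [0.78+1.49j, -0.86-0.13j, (1.16-1.14j)]] + [[(-0.49-0j), (-1.03+0j), -0.63-0.00j], [-1.14-0.00j, (-2.38+0j), (-1.45-0j)], [(-0.51-0j), (-1.06+0j), -0.65-0.00j]]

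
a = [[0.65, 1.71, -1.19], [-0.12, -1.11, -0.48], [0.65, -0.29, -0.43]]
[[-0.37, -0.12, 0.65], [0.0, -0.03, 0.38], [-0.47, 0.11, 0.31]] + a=[[0.28, 1.59, -0.54], [-0.12, -1.14, -0.10], [0.18, -0.18, -0.12]]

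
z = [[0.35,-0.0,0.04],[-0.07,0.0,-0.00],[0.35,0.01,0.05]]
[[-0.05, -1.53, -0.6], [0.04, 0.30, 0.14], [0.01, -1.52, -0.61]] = z @ [[-0.58, -4.32, -1.99], [2.60, 2.14, -3.83], [3.76, -0.57, 2.49]]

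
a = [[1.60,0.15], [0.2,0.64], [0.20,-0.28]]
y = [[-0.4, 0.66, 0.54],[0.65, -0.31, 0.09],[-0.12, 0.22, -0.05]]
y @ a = [[-0.40,0.21], [1.0,-0.13], [-0.16,0.14]]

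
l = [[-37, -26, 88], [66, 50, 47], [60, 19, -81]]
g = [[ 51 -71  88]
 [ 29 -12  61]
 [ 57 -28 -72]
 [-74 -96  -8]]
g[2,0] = 57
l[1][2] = 47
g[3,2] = -8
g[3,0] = -74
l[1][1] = 50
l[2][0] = 60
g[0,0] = 51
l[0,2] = 88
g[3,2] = -8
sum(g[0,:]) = 68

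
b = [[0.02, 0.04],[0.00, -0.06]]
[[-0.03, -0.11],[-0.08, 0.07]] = b@[[-3.87, -3.20], [1.29, -1.09]]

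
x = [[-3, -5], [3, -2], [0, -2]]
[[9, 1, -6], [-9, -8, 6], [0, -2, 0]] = x@[[-3, -2, 2], [0, 1, 0]]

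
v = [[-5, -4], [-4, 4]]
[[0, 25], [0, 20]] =v @ [[0, -5], [0, 0]]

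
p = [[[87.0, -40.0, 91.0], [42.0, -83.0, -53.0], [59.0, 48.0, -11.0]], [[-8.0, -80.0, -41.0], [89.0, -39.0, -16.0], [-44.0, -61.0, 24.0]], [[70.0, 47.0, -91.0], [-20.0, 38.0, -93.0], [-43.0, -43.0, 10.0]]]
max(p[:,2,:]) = 59.0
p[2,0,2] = -91.0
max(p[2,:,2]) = 10.0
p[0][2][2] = -11.0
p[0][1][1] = -83.0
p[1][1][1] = -39.0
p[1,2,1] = -61.0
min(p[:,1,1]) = -83.0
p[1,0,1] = -80.0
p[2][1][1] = 38.0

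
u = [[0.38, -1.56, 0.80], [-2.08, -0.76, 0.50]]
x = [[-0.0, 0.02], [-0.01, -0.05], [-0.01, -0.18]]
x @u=[[-0.04,  -0.02,  0.01], [0.1,  0.05,  -0.03], [0.37,  0.15,  -0.10]]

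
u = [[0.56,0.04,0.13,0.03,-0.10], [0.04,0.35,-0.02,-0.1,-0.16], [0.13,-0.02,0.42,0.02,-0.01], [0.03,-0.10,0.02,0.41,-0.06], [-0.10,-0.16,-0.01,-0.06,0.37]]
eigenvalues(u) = [0.69, 0.15, 0.32, 0.43, 0.52]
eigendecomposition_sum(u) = [[0.43, 0.12, 0.21, 0.06, -0.22], [0.12, 0.03, 0.06, 0.02, -0.06], [0.21, 0.06, 0.1, 0.03, -0.11], [0.06, 0.02, 0.03, 0.01, -0.03], [-0.22, -0.06, -0.11, -0.03, 0.11]] + [[0.0, 0.0, 0.00, 0.00, 0.0],[0.00, 0.07, 0.00, 0.04, 0.06],[0.0, 0.0, 0.00, 0.00, 0.00],[0.0, 0.04, 0.00, 0.02, 0.04],[0.0, 0.06, 0.00, 0.04, 0.06]] + [[0.1, -0.04, -0.14, -0.01, 0.05], [-0.04, 0.01, 0.05, 0.01, -0.02], [-0.14, 0.05, 0.18, 0.02, -0.06], [-0.01, 0.01, 0.02, 0.00, -0.01], [0.05, -0.02, -0.06, -0.01, 0.02]] + [[0.01, -0.00, 0.03, -0.06, 0.04], [-0.0, 0.0, -0.00, 0.01, -0.0], [0.03, -0.00, 0.06, -0.12, 0.08], [-0.06, 0.01, -0.12, 0.25, -0.16], [0.04, -0.0, 0.08, -0.16, 0.1]] + [[0.01, -0.05, 0.03, 0.03, 0.03],[-0.05, 0.23, -0.13, -0.17, -0.14],[0.03, -0.13, 0.07, 0.09, 0.08],[0.03, -0.17, 0.09, 0.12, 0.1],[0.03, -0.14, 0.08, 0.10, 0.08]]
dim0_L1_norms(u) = [0.86, 0.67, 0.6, 0.62, 0.7]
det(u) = 0.01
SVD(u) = [[-0.79, 0.14, 0.18, -0.56, 0.05], [-0.22, -0.67, -0.02, 0.2, 0.68], [-0.39, 0.36, 0.38, 0.76, 0.02], [-0.12, 0.49, -0.77, 0.08, 0.39], [0.39, 0.4, 0.49, -0.25, 0.62]] @ diag([0.689228618861992, 0.5213441516403031, 0.4282396498493185, 0.32296117842407024, 0.1482264012243155]) @ [[-0.79,-0.22,-0.39,-0.12,0.39],[0.14,-0.67,0.36,0.49,0.40],[0.18,-0.02,0.38,-0.77,0.49],[-0.56,0.20,0.76,0.08,-0.25],[0.05,0.68,0.02,0.39,0.62]]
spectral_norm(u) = 0.69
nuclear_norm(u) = 2.11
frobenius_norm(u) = 1.03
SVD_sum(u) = [[0.43, 0.12, 0.21, 0.06, -0.22], [0.12, 0.03, 0.06, 0.02, -0.06], [0.21, 0.06, 0.10, 0.03, -0.11], [0.06, 0.02, 0.03, 0.01, -0.03], [-0.22, -0.06, -0.11, -0.03, 0.11]] + [[0.01, -0.05, 0.03, 0.03, 0.03], [-0.05, 0.23, -0.13, -0.17, -0.14], [0.03, -0.13, 0.07, 0.09, 0.08], [0.03, -0.17, 0.09, 0.12, 0.1], [0.03, -0.14, 0.08, 0.10, 0.08]] + [[0.01, -0.00, 0.03, -0.06, 0.04], [-0.0, 0.0, -0.00, 0.01, -0.0], [0.03, -0.0, 0.06, -0.12, 0.08], [-0.06, 0.01, -0.12, 0.25, -0.16], [0.04, -0.00, 0.08, -0.16, 0.1]] + [[0.10, -0.04, -0.14, -0.01, 0.05], [-0.04, 0.01, 0.05, 0.01, -0.02], [-0.14, 0.05, 0.18, 0.02, -0.06], [-0.01, 0.01, 0.02, 0.0, -0.01], [0.05, -0.02, -0.06, -0.01, 0.02]] + [[0.00, 0.00, 0.0, 0.0, 0.0], [0.0, 0.07, 0.0, 0.04, 0.06], [0.0, 0.00, 0.0, 0.00, 0.0], [0.00, 0.04, 0.0, 0.02, 0.04], [0.0, 0.06, 0.00, 0.04, 0.06]]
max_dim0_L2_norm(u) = 0.59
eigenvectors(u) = [[-0.79, -0.05, 0.56, 0.18, -0.14], [-0.22, -0.68, -0.20, -0.02, 0.67], [-0.39, -0.02, -0.76, 0.38, -0.36], [-0.12, -0.39, -0.08, -0.77, -0.49], [0.39, -0.62, 0.25, 0.49, -0.40]]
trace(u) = 2.11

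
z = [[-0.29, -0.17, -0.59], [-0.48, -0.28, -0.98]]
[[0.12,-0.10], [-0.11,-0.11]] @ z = [[0.01, 0.01, 0.03], [0.08, 0.05, 0.17]]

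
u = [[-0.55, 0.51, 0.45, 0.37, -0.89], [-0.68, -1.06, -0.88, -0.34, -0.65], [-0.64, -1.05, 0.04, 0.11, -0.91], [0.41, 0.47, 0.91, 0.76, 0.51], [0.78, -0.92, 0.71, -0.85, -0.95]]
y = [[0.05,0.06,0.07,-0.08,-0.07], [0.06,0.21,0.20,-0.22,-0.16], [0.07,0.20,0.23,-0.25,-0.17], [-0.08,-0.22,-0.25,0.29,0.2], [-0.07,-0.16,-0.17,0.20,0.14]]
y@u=[[-0.2, -0.08, -0.15, 0.0, -0.12], [-0.52, -0.36, -0.46, -0.06, -0.33], [-0.56, -0.38, -0.48, -0.06, -0.37], [0.63, 0.41, 0.55, 0.07, 0.4], [0.45, 0.28, 0.38, 0.04, 0.29]]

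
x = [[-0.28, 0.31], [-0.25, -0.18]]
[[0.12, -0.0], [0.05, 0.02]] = x @ [[-0.30, -0.05], [0.12, -0.06]]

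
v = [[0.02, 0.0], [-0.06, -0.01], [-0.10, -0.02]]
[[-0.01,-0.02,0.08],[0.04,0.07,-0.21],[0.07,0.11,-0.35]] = v @ [[-0.65, -0.80, 3.94], [-0.12, -1.71, -2.24]]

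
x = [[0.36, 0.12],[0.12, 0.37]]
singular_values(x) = [0.49, 0.24]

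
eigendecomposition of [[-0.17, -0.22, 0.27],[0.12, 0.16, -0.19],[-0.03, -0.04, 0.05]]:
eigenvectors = [[-0.78, 0.87, 0.69], [0.6, -0.48, 0.29], [-0.16, 0.10, 0.67]]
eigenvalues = [0.05, -0.02, 0.0]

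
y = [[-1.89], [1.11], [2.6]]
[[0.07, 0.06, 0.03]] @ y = [[0.01]]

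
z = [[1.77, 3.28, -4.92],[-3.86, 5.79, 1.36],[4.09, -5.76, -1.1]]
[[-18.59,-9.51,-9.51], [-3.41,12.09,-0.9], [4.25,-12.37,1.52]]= z @ [[0.29, -2.51, 0.53], [-1.13, 0.15, -0.26], [3.13, 1.13, 1.95]]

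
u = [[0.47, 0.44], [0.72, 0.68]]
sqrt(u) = [[0.47, 0.39], [0.64, 0.65]]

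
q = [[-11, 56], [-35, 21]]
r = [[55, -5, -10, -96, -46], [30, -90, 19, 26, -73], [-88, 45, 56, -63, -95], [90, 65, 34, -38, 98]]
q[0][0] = -11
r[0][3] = -96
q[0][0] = -11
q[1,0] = -35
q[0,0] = -11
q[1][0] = -35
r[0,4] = -46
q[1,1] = 21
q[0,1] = 56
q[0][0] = -11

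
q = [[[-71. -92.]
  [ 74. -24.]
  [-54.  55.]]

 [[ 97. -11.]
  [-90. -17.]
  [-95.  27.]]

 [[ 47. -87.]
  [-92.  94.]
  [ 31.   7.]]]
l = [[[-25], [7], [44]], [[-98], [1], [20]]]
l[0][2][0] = 44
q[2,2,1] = 7.0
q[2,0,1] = -87.0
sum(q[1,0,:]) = 86.0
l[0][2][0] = 44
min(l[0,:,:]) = -25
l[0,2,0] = 44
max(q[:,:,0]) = 97.0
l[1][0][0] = -98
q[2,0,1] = -87.0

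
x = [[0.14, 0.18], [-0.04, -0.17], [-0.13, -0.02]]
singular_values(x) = [0.29, 0.12]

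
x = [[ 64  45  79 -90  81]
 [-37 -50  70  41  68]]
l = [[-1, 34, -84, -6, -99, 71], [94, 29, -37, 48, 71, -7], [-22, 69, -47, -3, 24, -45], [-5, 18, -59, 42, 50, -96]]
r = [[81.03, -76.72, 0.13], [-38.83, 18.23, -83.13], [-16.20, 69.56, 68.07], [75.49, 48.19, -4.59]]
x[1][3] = 41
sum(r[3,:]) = 119.08999999999999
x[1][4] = 68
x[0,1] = 45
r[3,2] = -4.59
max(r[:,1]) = 69.56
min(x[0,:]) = -90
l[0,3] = -6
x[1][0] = -37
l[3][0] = -5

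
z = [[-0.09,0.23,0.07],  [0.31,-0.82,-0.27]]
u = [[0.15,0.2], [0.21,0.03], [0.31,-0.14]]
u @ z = [[0.05, -0.13, -0.04], [-0.01, 0.02, 0.01], [-0.07, 0.19, 0.06]]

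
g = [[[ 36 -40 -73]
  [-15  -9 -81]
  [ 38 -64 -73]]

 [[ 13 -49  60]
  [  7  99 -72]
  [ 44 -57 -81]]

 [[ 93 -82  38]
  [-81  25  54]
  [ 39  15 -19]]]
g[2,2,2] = -19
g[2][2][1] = 15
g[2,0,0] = 93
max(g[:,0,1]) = -40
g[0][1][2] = -81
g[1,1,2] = -72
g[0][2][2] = -73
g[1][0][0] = 13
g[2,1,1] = 25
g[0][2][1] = -64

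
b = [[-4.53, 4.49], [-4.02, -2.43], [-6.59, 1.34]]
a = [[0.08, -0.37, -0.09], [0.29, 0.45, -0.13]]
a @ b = [[1.72, 1.14], [-2.27, 0.03]]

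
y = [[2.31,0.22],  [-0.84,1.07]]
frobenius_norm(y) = 2.69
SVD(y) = [[-0.93, 0.37], [0.37, 0.93]] @ diag([2.4643388864340054, 1.0779767403841358]) @ [[-1.0, 0.08],[0.08, 1.00]]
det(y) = 2.66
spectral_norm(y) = 2.46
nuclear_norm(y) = 3.54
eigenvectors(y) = [[0.79, -0.2],[-0.62, 0.98]]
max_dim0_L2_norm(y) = 2.46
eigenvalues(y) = [2.14, 1.24]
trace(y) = 3.38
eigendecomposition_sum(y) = [[2.55,  0.53], [-2.01,  -0.41]] + [[-0.24,-0.31], [1.17,1.48]]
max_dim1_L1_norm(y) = 2.53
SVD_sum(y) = [[2.28, -0.18], [-0.92, 0.07]] + [[0.03,  0.40], [0.08,  1.0]]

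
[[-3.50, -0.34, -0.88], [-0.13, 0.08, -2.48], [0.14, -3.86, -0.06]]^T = [[-3.5, -0.13, 0.14], [-0.34, 0.08, -3.86], [-0.88, -2.48, -0.06]]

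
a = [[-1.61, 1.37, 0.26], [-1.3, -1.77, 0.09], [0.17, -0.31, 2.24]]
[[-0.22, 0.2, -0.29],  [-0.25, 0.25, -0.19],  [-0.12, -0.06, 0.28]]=a @ [[0.15, -0.15, 0.18], [0.03, -0.03, -0.02], [-0.06, -0.02, 0.11]]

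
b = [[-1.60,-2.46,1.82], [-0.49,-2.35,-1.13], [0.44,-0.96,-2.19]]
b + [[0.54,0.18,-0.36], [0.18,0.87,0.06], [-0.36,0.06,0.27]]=[[-1.06,-2.28,1.46],[-0.31,-1.48,-1.07],[0.08,-0.9,-1.92]]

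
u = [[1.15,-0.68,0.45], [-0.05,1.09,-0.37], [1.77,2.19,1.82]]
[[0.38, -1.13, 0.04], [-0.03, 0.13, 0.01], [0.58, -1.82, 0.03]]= u@[[0.32, -0.91, 0.04], [-0.01, 0.03, -0.0], [0.02, -0.15, -0.02]]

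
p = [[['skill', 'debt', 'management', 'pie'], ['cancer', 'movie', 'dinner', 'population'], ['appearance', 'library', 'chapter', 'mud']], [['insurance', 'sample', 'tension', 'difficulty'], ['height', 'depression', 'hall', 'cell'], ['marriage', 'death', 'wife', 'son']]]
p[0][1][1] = 'movie'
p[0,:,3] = ['pie', 'population', 'mud']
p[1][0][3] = 'difficulty'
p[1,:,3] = ['difficulty', 'cell', 'son']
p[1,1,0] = 'height'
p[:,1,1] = ['movie', 'depression']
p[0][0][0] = 'skill'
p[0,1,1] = 'movie'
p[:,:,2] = [['management', 'dinner', 'chapter'], ['tension', 'hall', 'wife']]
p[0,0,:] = ['skill', 'debt', 'management', 'pie']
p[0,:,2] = ['management', 'dinner', 'chapter']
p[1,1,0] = 'height'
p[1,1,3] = 'cell'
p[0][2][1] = 'library'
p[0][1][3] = 'population'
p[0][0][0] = 'skill'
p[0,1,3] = 'population'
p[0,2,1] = 'library'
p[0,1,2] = 'dinner'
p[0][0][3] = 'pie'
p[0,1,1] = 'movie'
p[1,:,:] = [['insurance', 'sample', 'tension', 'difficulty'], ['height', 'depression', 'hall', 'cell'], ['marriage', 'death', 'wife', 'son']]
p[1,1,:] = ['height', 'depression', 'hall', 'cell']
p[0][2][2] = 'chapter'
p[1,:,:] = [['insurance', 'sample', 'tension', 'difficulty'], ['height', 'depression', 'hall', 'cell'], ['marriage', 'death', 'wife', 'son']]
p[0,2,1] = 'library'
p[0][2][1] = 'library'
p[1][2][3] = 'son'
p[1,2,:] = ['marriage', 'death', 'wife', 'son']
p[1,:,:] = [['insurance', 'sample', 'tension', 'difficulty'], ['height', 'depression', 'hall', 'cell'], ['marriage', 'death', 'wife', 'son']]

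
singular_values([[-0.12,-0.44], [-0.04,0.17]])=[0.48, 0.08]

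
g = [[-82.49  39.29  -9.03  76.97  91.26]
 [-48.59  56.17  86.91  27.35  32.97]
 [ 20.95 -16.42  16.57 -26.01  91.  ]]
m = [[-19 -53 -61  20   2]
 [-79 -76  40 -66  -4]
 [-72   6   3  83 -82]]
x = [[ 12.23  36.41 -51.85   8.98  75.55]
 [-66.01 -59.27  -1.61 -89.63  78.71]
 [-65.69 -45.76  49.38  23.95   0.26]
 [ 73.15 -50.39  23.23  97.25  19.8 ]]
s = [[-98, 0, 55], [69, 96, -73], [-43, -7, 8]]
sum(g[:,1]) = 79.04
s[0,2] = 55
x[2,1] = -45.76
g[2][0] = 20.95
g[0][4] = 91.26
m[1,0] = -79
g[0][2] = -9.03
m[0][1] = -53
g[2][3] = -26.01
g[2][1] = -16.42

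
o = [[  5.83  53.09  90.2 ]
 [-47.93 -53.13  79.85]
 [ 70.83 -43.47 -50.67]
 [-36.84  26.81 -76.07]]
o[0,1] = 53.09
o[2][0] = 70.83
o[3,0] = -36.84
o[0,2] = 90.2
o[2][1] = -43.47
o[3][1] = 26.81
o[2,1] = -43.47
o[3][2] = -76.07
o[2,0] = 70.83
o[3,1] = 26.81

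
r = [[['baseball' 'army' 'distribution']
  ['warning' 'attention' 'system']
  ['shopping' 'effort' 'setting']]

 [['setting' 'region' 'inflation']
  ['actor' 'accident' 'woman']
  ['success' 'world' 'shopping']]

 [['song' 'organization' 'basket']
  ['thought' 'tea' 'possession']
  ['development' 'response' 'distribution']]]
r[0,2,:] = ['shopping', 'effort', 'setting']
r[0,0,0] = 'baseball'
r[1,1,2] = 'woman'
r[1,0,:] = ['setting', 'region', 'inflation']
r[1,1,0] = 'actor'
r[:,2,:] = [['shopping', 'effort', 'setting'], ['success', 'world', 'shopping'], ['development', 'response', 'distribution']]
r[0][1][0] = 'warning'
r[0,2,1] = 'effort'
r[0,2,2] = 'setting'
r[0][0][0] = 'baseball'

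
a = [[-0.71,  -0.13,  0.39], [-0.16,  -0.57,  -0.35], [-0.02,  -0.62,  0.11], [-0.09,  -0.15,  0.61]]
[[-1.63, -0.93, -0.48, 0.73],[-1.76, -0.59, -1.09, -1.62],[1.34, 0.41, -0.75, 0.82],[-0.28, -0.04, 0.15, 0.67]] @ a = [[1.25, 0.93, 0.08], [1.51, 1.48, -1.59], [-1.08, -0.07, 0.8], [0.14, -0.13, 0.33]]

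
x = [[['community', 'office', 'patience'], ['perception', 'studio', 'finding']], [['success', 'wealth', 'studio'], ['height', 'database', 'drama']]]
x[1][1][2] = 'drama'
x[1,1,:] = ['height', 'database', 'drama']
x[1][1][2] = 'drama'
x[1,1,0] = 'height'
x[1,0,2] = 'studio'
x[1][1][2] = 'drama'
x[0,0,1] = 'office'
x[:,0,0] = ['community', 'success']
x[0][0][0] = 'community'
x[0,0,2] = 'patience'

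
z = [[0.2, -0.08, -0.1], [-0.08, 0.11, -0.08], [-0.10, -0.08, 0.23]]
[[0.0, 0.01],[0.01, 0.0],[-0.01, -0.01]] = z@[[0.01, 0.01], [0.04, 0.01], [-0.02, -0.04]]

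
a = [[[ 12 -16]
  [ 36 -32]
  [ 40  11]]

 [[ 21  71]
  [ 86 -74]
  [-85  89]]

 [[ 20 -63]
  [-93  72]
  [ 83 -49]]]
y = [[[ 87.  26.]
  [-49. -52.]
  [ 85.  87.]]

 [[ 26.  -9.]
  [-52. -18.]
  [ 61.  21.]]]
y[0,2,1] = 87.0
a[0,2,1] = 11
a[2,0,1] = -63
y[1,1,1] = -18.0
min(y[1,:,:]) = -52.0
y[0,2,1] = 87.0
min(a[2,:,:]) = -93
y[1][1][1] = -18.0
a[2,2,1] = -49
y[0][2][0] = 85.0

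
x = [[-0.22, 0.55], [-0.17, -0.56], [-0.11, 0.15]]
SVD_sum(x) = [[-0.04, 0.56], [0.04, -0.54], [-0.01, 0.16]] + [[-0.18, -0.01], [-0.21, -0.02], [-0.10, -0.01]]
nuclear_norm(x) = 1.09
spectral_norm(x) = 0.80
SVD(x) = [[0.71, 0.60], [-0.68, 0.72], [0.2, 0.33]] @ diag([0.8011484832201492, 0.2935321240240229]) @ [[-0.08, 1.00], [-1.00, -0.08]]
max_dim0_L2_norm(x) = 0.8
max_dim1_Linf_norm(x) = 0.56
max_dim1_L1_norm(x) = 0.77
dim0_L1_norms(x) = [0.5, 1.26]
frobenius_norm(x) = 0.85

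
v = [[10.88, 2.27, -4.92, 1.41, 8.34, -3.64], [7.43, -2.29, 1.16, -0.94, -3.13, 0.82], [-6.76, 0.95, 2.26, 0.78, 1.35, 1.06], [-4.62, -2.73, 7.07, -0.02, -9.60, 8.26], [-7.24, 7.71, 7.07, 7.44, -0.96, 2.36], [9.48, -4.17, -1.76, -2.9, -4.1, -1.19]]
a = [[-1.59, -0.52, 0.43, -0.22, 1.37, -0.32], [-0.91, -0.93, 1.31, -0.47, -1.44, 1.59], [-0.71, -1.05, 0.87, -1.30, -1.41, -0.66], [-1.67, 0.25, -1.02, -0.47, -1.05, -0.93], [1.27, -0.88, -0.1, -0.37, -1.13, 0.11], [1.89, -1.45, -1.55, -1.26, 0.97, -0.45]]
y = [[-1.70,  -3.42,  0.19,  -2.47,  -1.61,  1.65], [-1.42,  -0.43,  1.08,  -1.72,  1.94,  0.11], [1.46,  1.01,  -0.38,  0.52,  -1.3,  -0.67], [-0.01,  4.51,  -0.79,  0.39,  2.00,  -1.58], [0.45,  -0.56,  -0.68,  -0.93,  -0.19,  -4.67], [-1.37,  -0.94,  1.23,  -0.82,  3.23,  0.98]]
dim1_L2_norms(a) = [2.24, 2.87, 2.55, 2.47, 1.96, 3.29]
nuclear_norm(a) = 13.64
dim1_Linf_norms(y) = [3.42, 1.94, 1.46, 4.51, 4.67, 3.23]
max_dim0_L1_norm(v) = 46.41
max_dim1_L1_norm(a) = 7.57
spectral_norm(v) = 24.20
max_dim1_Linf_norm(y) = 4.67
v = y @ a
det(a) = -28.12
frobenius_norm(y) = 10.46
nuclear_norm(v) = 54.79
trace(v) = 8.68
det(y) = 81.96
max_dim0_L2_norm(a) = 3.44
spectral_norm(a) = 3.98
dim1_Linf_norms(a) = [1.59, 1.59, 1.41, 1.67, 1.27, 1.89]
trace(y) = -1.33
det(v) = -2317.68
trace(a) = -3.70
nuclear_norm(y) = 20.46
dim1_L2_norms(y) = [5.1, 3.18, 2.39, 5.25, 4.87, 4.04]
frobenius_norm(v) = 31.00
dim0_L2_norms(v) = [19.57, 9.78, 11.56, 8.2, 13.82, 9.5]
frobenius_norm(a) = 6.36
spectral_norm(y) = 7.34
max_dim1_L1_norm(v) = 32.78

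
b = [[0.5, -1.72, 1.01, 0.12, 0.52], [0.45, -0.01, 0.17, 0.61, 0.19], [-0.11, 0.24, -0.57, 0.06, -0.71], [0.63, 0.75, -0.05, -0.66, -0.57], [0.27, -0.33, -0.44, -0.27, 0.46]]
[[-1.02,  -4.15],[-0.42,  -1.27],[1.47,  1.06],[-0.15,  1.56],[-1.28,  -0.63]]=b@[[-1.02,-1.05],  [-0.24,1.64],  [0.01,-0.4],  [0.66,-1.00],  [-1.95,-0.54]]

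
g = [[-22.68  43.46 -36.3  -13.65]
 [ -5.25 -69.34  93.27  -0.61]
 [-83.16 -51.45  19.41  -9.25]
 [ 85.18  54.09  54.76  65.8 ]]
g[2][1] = -51.45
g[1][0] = -5.25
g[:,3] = [-13.65, -0.61, -9.25, 65.8]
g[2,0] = -83.16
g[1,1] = -69.34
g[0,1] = 43.46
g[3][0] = 85.18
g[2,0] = -83.16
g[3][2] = 54.76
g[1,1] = -69.34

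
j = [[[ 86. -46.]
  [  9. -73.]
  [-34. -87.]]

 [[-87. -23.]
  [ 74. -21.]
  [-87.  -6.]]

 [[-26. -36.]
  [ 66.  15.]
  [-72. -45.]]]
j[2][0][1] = -36.0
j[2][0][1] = -36.0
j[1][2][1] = -6.0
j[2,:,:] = [[-26.0, -36.0], [66.0, 15.0], [-72.0, -45.0]]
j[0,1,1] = -73.0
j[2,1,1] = 15.0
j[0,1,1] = -73.0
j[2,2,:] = [-72.0, -45.0]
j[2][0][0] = -26.0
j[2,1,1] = 15.0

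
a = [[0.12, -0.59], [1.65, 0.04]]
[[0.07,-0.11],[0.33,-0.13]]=a @ [[0.20, -0.08], [-0.08, 0.17]]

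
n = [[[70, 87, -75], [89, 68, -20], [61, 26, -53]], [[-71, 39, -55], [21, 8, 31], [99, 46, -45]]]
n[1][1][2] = 31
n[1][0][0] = -71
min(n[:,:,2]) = -75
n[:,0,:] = [[70, 87, -75], [-71, 39, -55]]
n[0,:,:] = [[70, 87, -75], [89, 68, -20], [61, 26, -53]]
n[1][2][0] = 99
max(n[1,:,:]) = 99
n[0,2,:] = [61, 26, -53]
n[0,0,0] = 70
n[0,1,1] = 68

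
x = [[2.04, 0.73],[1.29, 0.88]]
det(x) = 0.85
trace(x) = 2.92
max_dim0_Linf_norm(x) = 2.04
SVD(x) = [[-0.81, -0.58], [-0.58, 0.81]] @ diag([2.651295674368904, 0.32191807509479736]) @ [[-0.91,-0.42], [-0.42,0.91]]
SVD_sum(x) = [[1.96, 0.9], [1.40, 0.64]] + [[0.08, -0.17], [-0.11, 0.24]]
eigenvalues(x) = [2.59, 0.33]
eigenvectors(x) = [[0.8,-0.39], [0.6,0.92]]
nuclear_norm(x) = 2.97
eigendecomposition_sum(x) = [[1.96, 0.84], [1.48, 0.63]] + [[0.08, -0.11], [-0.19, 0.25]]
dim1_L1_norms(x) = [2.77, 2.17]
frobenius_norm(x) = 2.67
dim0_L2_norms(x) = [2.41, 1.14]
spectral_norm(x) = 2.65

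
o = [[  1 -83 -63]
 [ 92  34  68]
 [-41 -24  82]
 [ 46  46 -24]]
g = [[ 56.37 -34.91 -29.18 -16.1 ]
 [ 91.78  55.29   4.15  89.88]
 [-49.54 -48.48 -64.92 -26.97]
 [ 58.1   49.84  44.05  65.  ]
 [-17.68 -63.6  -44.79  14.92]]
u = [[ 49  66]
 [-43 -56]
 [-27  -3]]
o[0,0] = 1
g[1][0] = 91.78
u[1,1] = -56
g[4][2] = -44.79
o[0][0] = 1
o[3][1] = 46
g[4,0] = -17.68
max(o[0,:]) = 1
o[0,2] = -63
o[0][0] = 1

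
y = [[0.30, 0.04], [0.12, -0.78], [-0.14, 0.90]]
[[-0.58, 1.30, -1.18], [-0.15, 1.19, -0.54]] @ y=[[0.15, -2.10], [0.17, -1.42]]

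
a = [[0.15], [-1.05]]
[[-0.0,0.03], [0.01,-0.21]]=a@[[-0.01, 0.2]]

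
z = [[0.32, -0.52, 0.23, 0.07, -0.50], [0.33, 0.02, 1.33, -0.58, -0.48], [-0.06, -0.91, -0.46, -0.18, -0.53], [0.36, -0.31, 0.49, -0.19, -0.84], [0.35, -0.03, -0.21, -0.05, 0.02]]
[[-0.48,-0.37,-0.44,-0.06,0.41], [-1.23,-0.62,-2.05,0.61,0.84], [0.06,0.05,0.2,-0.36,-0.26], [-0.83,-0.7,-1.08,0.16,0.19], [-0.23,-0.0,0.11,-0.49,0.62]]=z@[[-0.87, -0.25, -0.24, -0.9, 1.84], [-0.02, -0.32, -0.11, 0.21, -0.60], [-0.44, -0.23, -1.01, 0.71, 0.4], [0.4, -0.25, 0.68, 0.33, -0.42], [0.27, 0.77, 0.48, -0.31, 1.11]]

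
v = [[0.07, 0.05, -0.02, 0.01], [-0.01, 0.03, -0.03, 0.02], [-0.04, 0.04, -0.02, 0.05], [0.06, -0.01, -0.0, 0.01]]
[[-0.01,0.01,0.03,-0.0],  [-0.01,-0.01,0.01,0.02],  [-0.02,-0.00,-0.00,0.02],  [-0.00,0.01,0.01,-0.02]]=v @ [[-0.01,0.15,0.25,-0.29], [-0.23,-0.02,0.17,0.2], [-0.22,0.33,-0.31,-0.31], [-0.25,0.22,-0.13,-0.06]]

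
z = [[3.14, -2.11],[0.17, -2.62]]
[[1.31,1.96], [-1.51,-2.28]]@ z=[[4.45, -7.90], [-5.13, 9.16]]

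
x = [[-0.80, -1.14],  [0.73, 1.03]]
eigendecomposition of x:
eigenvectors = [[-0.8, 0.76], [0.60, -0.65]]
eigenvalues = [0.04, 0.19]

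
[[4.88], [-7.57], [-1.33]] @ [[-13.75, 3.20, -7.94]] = [[-67.10,15.62,-38.75], [104.09,-24.22,60.11], [18.29,-4.26,10.56]]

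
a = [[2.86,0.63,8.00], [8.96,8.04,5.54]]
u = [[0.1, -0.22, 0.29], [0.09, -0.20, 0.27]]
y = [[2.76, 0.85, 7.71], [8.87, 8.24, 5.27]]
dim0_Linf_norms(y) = [8.87, 8.24, 7.71]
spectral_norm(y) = 14.52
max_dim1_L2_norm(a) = 13.25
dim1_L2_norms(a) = [8.52, 13.25]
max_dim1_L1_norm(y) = 22.38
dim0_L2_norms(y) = [9.29, 8.28, 9.34]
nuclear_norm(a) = 20.42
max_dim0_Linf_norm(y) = 8.87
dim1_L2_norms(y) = [8.23, 13.2]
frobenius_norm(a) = 15.75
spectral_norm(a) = 14.67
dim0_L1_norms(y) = [11.63, 9.09, 12.98]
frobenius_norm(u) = 0.51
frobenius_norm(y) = 15.56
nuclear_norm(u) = 0.52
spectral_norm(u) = 0.51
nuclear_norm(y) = 20.12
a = y + u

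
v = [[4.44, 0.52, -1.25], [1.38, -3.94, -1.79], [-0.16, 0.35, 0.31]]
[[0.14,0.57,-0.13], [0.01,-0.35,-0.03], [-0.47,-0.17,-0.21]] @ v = [[1.43,  -2.22,  -1.24], [-0.43,  1.37,  0.6], [-2.29,  0.35,  0.83]]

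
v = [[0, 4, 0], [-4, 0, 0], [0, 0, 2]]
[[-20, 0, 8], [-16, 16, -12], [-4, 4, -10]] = v @ [[4, -4, 3], [-5, 0, 2], [-2, 2, -5]]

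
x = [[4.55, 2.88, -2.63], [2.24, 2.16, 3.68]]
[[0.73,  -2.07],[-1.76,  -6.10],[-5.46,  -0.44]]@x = [[-1.32,-2.37,-9.54], [-21.67,-18.24,-17.82], [-25.83,-16.68,12.74]]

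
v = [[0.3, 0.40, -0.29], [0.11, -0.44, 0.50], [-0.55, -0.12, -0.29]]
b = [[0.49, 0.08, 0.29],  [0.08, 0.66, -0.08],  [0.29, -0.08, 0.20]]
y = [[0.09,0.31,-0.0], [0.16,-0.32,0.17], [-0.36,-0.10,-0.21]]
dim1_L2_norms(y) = [0.32, 0.4, 0.43]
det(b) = 0.00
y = v @ b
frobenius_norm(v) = 1.09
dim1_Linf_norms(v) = [0.4, 0.5, 0.55]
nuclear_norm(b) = 1.35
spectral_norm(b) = 0.70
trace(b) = 1.35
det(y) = -0.00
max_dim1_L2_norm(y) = 0.43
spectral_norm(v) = 0.83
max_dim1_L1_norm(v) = 1.05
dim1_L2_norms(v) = [0.58, 0.68, 0.63]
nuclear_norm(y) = 0.95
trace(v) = -0.43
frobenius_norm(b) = 0.95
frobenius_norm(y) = 0.67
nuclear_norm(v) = 1.59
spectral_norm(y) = 0.48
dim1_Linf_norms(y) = [0.31, 0.32, 0.36]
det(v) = 0.03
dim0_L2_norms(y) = [0.4, 0.46, 0.27]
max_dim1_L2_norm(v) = 0.68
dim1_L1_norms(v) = [0.99, 1.05, 0.96]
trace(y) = -0.44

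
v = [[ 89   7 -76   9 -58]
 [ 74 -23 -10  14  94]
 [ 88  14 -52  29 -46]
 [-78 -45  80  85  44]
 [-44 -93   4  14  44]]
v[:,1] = [7, -23, 14, -45, -93]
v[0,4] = -58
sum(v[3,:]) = 86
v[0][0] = 89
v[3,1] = -45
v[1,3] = 14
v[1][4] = 94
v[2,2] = -52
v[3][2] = 80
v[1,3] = 14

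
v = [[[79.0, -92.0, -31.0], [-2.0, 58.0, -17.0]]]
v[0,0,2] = -31.0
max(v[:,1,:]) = 58.0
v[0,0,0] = 79.0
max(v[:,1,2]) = -17.0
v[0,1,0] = -2.0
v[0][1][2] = -17.0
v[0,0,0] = 79.0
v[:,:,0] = [[79.0, -2.0]]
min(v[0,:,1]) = -92.0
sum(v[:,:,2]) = -48.0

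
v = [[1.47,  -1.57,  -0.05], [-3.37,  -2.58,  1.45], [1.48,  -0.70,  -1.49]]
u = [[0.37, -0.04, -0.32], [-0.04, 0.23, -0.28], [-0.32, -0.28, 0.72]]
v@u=[[0.62,-0.41,-0.07], [-1.61,-0.86,2.84], [1.05,0.2,-1.35]]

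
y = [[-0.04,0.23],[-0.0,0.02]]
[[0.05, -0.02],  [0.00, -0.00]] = y@[[0.06, 0.22], [0.22, -0.06]]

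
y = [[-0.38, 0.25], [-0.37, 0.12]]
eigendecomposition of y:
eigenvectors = [[(-0.52+0.36j), (-0.52-0.36j)], [(-0.77+0j), (-0.77-0j)]]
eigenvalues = [(-0.13+0.17j), (-0.13-0.17j)]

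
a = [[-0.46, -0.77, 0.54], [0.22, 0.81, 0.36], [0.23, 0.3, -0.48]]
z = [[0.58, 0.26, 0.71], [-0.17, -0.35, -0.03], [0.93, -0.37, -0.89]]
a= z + [[-1.04, -1.03, -0.17], [0.39, 1.16, 0.39], [-0.70, 0.67, 0.41]]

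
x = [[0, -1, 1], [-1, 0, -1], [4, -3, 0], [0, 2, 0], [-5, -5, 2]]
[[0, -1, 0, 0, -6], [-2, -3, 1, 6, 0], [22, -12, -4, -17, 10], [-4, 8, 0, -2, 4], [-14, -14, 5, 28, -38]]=x@[[4, 0, -1, -5, 4], [-2, 4, 0, -1, 2], [-2, 3, 0, -1, -4]]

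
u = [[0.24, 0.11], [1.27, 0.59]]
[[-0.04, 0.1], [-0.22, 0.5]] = u @ [[-0.19, 0.43], [0.03, -0.07]]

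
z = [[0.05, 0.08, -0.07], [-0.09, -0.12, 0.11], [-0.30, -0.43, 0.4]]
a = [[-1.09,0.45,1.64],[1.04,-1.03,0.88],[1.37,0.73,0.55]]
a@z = [[-0.59, -0.85, 0.78], [-0.12, -0.17, 0.17], [-0.16, -0.21, 0.20]]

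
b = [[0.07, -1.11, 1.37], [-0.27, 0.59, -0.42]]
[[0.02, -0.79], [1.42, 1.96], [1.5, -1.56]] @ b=[[0.21, -0.49, 0.36], [-0.43, -0.42, 1.12], [0.53, -2.59, 2.71]]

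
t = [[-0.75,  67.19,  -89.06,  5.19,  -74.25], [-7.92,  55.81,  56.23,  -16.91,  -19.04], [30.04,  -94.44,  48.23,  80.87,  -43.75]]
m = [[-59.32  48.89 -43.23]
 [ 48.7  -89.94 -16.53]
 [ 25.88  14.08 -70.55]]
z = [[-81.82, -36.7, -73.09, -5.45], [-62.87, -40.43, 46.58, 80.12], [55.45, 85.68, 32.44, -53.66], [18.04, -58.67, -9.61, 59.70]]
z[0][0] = -81.82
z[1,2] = 46.58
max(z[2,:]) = 85.68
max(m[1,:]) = 48.7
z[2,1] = 85.68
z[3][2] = -9.61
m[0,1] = 48.89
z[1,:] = [-62.87, -40.43, 46.58, 80.12]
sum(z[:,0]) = -71.19999999999999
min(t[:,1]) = -94.44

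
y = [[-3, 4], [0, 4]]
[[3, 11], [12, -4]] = y @ [[3, -5], [3, -1]]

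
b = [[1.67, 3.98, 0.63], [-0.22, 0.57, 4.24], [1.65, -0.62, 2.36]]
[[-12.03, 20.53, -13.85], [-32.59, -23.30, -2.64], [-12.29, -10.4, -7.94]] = b @ [[1.89, 3.82, -4.45], [-2.67, 4.49, -1.51], [-7.23, -5.90, -0.65]]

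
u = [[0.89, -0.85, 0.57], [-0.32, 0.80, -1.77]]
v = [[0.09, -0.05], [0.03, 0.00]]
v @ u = [[0.10, -0.12, 0.14], [0.03, -0.03, 0.02]]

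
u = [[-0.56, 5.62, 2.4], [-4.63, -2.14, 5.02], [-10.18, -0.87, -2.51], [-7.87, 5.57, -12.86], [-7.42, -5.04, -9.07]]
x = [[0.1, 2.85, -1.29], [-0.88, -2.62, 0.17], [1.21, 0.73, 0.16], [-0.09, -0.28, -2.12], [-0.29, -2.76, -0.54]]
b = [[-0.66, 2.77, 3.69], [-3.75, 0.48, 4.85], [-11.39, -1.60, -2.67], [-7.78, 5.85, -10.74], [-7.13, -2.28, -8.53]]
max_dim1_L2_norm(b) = 14.49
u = x + b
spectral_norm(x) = 4.93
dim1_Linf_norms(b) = [3.69, 4.85, 11.39, 10.74, 8.53]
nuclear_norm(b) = 36.33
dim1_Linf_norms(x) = [2.85, 2.62, 1.21, 2.12, 2.76]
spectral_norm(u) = 20.85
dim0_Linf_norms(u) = [10.18, 5.62, 12.86]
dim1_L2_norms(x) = [3.13, 2.77, 1.42, 2.14, 2.83]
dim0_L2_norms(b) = [15.99, 7.06, 15.24]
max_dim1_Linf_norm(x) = 2.85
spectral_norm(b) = 20.02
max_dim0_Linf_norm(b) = 11.39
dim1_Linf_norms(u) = [5.62, 5.02, 10.18, 12.86, 9.07]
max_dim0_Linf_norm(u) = 12.86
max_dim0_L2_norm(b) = 15.99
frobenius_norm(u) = 24.91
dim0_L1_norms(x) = [2.57, 9.24, 4.28]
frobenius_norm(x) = 5.66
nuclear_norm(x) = 8.64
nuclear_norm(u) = 40.01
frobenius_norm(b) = 23.19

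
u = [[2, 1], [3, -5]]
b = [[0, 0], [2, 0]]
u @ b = [[2, 0], [-10, 0]]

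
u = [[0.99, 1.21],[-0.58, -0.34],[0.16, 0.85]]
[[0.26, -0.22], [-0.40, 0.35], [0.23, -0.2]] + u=[[1.25, 0.99], [-0.98, 0.01], [0.39, 0.65]]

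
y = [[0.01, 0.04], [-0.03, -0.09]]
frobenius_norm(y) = 0.10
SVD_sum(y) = [[0.01, 0.04], [-0.03, -0.09]] + [[-0.0, 0.00], [-0.0, 0.00]]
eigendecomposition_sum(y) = [[-0.00,  -0.00], [0.0,  0.0]] + [[0.01,0.04], [-0.03,-0.09]]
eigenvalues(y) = [-0.0, -0.08]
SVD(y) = [[-0.4, 0.92], [0.92, 0.4]] @ diag([0.10340010716927767, 0.002901350958068792]) @ [[-0.3, -0.95],[-0.95, 0.3]]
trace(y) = -0.08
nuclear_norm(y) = 0.11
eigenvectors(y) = [[0.94, -0.42], [-0.33, 0.91]]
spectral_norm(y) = 0.10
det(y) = 0.00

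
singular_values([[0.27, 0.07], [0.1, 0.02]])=[0.3, 0.01]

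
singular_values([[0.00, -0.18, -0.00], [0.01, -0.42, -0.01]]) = [0.46, 0.01]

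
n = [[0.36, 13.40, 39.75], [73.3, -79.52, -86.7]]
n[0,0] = 0.36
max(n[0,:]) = 39.75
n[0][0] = 0.36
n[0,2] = 39.75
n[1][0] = 73.3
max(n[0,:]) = 39.75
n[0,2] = 39.75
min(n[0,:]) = 0.36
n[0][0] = 0.36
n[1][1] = -79.52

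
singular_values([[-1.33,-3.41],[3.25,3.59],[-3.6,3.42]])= [6.12, 4.9]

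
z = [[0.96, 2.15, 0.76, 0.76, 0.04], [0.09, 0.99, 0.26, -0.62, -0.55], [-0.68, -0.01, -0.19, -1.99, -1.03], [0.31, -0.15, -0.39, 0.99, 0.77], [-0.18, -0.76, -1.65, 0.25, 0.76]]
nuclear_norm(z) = 7.32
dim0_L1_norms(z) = [2.22, 4.06, 3.25, 4.61, 3.15]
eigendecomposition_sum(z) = [[-0.75, -0.03, 1.11, -2.14, -1.64], [-0.54, -0.02, 0.80, -1.55, -1.18], [-0.37, -0.02, 0.55, -1.07, -0.82], [0.38, 0.02, -0.56, 1.08, 0.83], [0.73, 0.03, -1.09, 2.1, 1.61]] + [[1.55, 2.27, -0.89, 2.43, 1.56], [0.68, 0.99, -0.39, 1.06, 0.68], [-0.09, -0.14, 0.05, -0.15, -0.1], [-0.1, -0.15, 0.06, -0.16, -0.10], [-0.65, -0.95, 0.37, -1.01, -0.65]] + [[0.18, -0.14, 0.71, 0.75, 0.05], [-0.06, 0.05, -0.23, -0.24, -0.02], [-0.23, 0.18, -0.93, -0.98, -0.07], [0.05, -0.04, 0.2, 0.21, 0.01], [-0.3, 0.24, -1.21, -1.27, -0.09]] + [[-0.00, 0.00, -0.00, 0.00, -0.0], [0.00, -0.0, 0.00, -0.00, 0.0], [0.0, -0.0, 0.0, -0.0, 0.0], [0.00, -0.0, 0.00, -0.0, 0.0], [0.0, -0.00, 0.0, -0.0, 0.00]] + [[-0.02, 0.05, -0.18, -0.28, 0.07], [0.01, -0.02, 0.07, 0.11, -0.03], [0.02, -0.04, 0.13, 0.2, -0.05], [-0.01, 0.03, -0.09, -0.14, 0.03], [0.04, -0.08, 0.28, 0.44, -0.1]]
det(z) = -0.00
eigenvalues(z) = [2.47, 1.78, -0.59, -0.0, -0.16]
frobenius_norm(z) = 4.45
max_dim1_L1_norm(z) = 4.67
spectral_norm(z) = 3.10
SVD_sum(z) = [[0.93, 1.84, 1.13, 0.95, 0.03],[0.23, 0.46, 0.28, 0.24, 0.01],[-0.40, -0.8, -0.49, -0.41, -0.01],[0.08, 0.15, 0.09, 0.08, 0.00],[-0.46, -0.91, -0.55, -0.47, -0.01]] + [[-0.02,  0.03,  0.03,  -0.08,  -0.06], [-0.17,  0.3,  0.32,  -0.78,  -0.58], [-0.32,  0.57,  0.60,  -1.47,  -1.09], [0.21,  -0.37,  -0.39,  0.96,  0.72], [0.2,  -0.35,  -0.37,  0.91,  0.68]] + [[0.05, 0.28, -0.4, -0.11, 0.06], [0.04, 0.23, -0.33, -0.09, 0.05], [0.04, 0.22, -0.32, -0.09, 0.05], [0.01, 0.07, -0.10, -0.03, 0.02], [0.08, 0.50, -0.72, -0.2, 0.11]] + [[0.00, -0.0, 0.00, -0.01, 0.01], [-0.01, 0.0, -0.01, 0.02, -0.02], [0.01, -0.00, 0.01, -0.02, 0.03], [0.01, -0.00, 0.01, -0.02, 0.04], [-0.0, 0.00, -0.00, 0.01, -0.01]] + [[-0.00, 0.0, 0.00, 0.00, 0.0],[0.00, -0.0, -0.0, -0.00, -0.0],[-0.0, 0.00, 0.0, 0.0, 0.00],[0.0, -0.00, -0.00, -0.0, -0.0],[-0.00, 0.00, 0.00, 0.00, 0.0]]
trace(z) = 3.51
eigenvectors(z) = [[-0.58, 0.85, 0.42, 0.88, 0.47], [-0.42, 0.37, -0.14, -0.30, -0.19], [-0.29, -0.05, -0.54, -0.12, -0.35], [0.29, -0.06, 0.12, -0.13, 0.23], [0.57, -0.36, -0.71, -0.31, -0.75]]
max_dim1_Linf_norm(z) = 2.15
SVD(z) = [[-0.82, 0.04, -0.42, -0.18, 0.35],  [-0.2, 0.37, -0.35, 0.45, -0.71],  [0.35, 0.69, -0.33, -0.53, 0.08],  [-0.07, -0.45, -0.11, -0.66, -0.59],  [0.4, -0.43, -0.76, 0.22, 0.18]] @ diag([3.104946449498787, 2.9504868365014953, 1.1952097019442411, 0.07006135492118383, 0.0003850990049826634]) @ [[-0.37, -0.73, -0.44, -0.38, -0.01],[-0.16, 0.28, 0.3, -0.72, -0.54],[-0.09, -0.55, 0.79, 0.22, -0.12],[-0.22, 0.02, -0.27, 0.52, -0.78],[-0.89, 0.3, 0.12, 0.13, 0.31]]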